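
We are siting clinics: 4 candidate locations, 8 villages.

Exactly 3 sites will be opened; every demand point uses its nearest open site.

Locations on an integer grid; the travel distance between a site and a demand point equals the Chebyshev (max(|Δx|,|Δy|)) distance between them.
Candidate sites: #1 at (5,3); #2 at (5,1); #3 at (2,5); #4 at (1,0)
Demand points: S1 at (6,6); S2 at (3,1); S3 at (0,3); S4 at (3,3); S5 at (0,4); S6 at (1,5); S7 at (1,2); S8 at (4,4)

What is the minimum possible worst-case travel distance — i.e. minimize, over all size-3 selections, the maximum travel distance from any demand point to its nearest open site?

3

Open {#1, #2, #3}.
  Farthest demand point is S1 at travel distance 3 (to #1); all others are ≤ 3.
With {#1, #3, #4} the worst case is 3.
With {#1, #2, #4} the worst case is 4.
No size-3 selection achieves below 3.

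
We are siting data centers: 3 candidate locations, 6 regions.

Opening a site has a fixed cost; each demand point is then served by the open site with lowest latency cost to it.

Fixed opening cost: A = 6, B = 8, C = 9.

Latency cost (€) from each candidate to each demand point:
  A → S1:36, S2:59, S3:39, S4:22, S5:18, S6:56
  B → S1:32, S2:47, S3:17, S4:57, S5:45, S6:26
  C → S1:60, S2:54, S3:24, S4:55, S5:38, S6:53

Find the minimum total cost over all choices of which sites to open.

Open {A, B}: assign each demand point to its cheapest open site.
  S1→B 32, S2→B 47, S3→B 17, S4→A 22, S5→A 18, S6→B 26
  latency cost 162, fixed 14 → total 176.
Compare {A, B, C}: latency cost 162 + fixed 23 = 185.
Compare {A, C}: latency cost 207 + fixed 15 = 222.
Compare {B}: latency cost 224 + fixed 8 = 232.
All other subsets cost ≥ 185. Minimum total cost: 176.

176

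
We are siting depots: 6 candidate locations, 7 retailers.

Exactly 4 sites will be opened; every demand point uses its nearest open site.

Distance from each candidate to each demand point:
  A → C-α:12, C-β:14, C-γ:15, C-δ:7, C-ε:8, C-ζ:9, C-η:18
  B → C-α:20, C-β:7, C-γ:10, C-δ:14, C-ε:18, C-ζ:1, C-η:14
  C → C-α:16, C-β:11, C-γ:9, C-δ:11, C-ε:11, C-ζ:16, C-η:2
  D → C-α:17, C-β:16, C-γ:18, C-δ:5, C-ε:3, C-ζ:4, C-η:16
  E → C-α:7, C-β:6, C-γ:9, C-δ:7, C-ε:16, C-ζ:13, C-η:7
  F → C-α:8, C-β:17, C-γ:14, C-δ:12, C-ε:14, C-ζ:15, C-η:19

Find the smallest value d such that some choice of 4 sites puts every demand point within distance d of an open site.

9

Open {A, B, C, E}.
  Farthest demand point is C-γ at distance 9 (to C); all others are ≤ 9.
With {A, B, C, F} the worst case is 9.
With {A, B, D, E} the worst case is 9.
No size-4 selection achieves below 9.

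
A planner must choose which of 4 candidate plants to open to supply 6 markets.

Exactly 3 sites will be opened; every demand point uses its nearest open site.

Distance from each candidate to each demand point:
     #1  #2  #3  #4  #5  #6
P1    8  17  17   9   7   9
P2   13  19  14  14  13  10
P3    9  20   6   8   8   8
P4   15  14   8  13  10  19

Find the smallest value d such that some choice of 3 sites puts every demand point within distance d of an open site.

Open {P1, P2, P4}.
  Farthest demand point is #2 at distance 14 (to P4); all others are ≤ 14.
With {P1, P3, P4} the worst case is 14.
With {P2, P3, P4} the worst case is 14.
No size-3 selection achieves below 14.

14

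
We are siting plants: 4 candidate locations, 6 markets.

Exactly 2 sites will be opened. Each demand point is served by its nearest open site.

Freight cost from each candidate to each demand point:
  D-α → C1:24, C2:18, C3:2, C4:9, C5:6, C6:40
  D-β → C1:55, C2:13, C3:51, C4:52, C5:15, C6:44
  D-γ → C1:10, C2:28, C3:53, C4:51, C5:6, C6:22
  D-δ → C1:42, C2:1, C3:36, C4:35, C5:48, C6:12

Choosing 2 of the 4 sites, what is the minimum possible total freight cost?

Open {D-α, D-δ}.
  C1→D-α 24, C2→D-δ 1, C3→D-α 2, C4→D-α 9, C5→D-α 6, C6→D-δ 12  ⇒ total 54.
Compare {D-α, D-γ}: total 67.
Compare {D-α, D-β}: total 94.
No size-2 selection does better; minimum is 54.

54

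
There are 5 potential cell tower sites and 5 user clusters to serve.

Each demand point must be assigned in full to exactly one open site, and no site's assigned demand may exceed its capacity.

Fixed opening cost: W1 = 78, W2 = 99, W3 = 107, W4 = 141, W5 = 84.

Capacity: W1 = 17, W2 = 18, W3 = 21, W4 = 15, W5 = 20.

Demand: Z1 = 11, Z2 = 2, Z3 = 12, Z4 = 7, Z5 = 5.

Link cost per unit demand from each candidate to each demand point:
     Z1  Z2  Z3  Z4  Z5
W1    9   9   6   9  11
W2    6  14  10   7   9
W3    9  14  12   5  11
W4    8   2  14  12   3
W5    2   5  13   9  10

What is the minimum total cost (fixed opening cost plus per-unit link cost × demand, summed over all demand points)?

384

Open {W1, W5}; cheapest assignment that respects the capacities:
  W1 (cap 17, load 17): Z3, Z5 — cost 12×6 + 5×11 = 127
  W5 (cap 20, load 20): Z1, Z2, Z4 — cost 11×2 + 2×5 + 7×9 = 95
  Shipping 222, fixed 162 → total 384.
  Any other capacity-feasible assignment to {W1, W5} ships for at least 222.
Compare {W2, W5}: its best feasible assignment gives total 443.
Compare {W3, W5}: its best feasible assignment gives total 452.
Every other set of open sites that can feasibly serve all demand totals ≥ 443 even under its best assignment. Minimum: 384.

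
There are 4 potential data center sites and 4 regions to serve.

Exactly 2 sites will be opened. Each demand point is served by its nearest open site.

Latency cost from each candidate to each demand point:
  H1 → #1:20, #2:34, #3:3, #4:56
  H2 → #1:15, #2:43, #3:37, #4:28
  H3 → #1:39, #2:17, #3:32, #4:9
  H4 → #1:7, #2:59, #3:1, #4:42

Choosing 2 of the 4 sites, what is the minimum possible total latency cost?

34

Open {H3, H4}.
  #1→H4 7, #2→H3 17, #3→H4 1, #4→H3 9  ⇒ total 34.
Compare {H1, H3}: total 49.
Compare {H2, H3}: total 73.
No size-2 selection does better; minimum is 34.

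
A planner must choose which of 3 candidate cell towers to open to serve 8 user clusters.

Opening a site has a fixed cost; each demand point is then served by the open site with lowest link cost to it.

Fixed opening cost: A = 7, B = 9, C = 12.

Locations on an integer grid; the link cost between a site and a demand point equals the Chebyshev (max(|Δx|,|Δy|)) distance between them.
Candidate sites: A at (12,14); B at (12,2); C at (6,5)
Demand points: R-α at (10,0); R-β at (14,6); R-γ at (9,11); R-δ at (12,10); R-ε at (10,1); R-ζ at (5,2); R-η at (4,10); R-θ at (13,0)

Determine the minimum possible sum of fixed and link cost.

Open {A, B}: assign each demand point to its cheapest open site.
  R-α→B 2, R-β→B 4, R-γ→A 3, R-δ→A 4, R-ε→B 2, R-ζ→B 7, R-η→A 8, R-θ→B 2
  link cost 32, fixed 16 → total 48.
Compare {B}: link cost 42 + fixed 9 = 51.
Compare {B, C}: link cost 30 + fixed 21 = 51.
Compare {A, B, C}: link cost 25 + fixed 28 = 53.
All other subsets cost ≥ 51. Minimum total cost: 48.

48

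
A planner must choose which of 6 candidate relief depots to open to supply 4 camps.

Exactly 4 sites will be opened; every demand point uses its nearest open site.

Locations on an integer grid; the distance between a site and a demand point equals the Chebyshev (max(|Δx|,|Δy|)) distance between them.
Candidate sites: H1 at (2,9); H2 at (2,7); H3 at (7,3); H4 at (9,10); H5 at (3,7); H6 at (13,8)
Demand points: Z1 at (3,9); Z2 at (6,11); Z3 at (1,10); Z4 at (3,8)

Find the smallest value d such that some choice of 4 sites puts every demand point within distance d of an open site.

Open {H1, H2, H3, H4}.
  Farthest demand point is Z2 at distance 3 (to H4); all others are ≤ 3.
With {H1, H2, H4, H5} the worst case is 3.
With {H1, H2, H4, H6} the worst case is 3.
No size-4 selection achieves below 3.

3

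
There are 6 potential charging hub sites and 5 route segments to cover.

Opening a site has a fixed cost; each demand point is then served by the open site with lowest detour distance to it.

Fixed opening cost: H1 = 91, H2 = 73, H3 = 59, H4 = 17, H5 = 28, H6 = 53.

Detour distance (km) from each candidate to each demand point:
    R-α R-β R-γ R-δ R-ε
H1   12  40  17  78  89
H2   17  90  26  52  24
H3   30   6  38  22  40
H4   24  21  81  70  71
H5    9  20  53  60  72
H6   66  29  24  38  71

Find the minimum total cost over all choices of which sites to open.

195

Open {H3}: assign each demand point to its cheapest open site.
  R-α→H3 30, R-β→H3 6, R-γ→H3 38, R-δ→H3 22, R-ε→H3 40
  detour distance 136, fixed 59 → total 195.
Compare {H3, H5}: detour distance 115 + fixed 87 = 202.
Compare {H3, H4}: detour distance 130 + fixed 76 = 206.
Compare {H3, H4, H5}: detour distance 115 + fixed 104 = 219.
All other subsets cost ≥ 202. Minimum total cost: 195.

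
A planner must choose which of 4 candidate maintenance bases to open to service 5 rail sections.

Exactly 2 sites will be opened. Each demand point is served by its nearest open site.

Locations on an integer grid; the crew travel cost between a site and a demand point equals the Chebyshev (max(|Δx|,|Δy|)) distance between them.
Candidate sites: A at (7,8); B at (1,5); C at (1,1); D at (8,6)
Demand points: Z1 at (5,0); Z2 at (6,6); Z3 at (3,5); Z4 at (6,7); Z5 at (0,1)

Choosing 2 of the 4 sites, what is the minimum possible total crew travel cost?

Open {A, C}.
  Z1→C 4, Z2→A 2, Z3→A 4, Z4→A 1, Z5→C 1  ⇒ total 12.
Compare {C, D}: total 13.
Compare {A, B}: total 14.
No size-2 selection does better; minimum is 12.

12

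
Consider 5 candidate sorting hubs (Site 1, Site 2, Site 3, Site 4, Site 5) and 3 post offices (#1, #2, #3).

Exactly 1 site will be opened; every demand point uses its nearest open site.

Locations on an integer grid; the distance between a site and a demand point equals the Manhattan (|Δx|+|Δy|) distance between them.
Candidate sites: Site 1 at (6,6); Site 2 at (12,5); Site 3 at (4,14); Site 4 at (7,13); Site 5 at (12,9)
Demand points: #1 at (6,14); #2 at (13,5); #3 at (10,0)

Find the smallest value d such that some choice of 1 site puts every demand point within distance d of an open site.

10

Open {Site 1}.
  Farthest demand point is #3 at distance 10 (to Site 1); all others are ≤ 10.
With {Site 5} the worst case is 11.
With {Site 2} the worst case is 15.
No size-1 selection achieves below 10.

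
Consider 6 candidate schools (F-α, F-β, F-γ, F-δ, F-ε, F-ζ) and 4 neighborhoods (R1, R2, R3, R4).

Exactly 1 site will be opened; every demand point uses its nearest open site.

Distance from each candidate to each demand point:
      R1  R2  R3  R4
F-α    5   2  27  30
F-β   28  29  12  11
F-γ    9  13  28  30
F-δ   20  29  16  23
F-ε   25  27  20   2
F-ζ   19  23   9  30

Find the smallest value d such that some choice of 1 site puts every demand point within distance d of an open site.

27

Open {F-ε}.
  Farthest demand point is R2 at distance 27 (to F-ε); all others are ≤ 27.
With {F-β} the worst case is 29.
With {F-δ} the worst case is 29.
No size-1 selection achieves below 27.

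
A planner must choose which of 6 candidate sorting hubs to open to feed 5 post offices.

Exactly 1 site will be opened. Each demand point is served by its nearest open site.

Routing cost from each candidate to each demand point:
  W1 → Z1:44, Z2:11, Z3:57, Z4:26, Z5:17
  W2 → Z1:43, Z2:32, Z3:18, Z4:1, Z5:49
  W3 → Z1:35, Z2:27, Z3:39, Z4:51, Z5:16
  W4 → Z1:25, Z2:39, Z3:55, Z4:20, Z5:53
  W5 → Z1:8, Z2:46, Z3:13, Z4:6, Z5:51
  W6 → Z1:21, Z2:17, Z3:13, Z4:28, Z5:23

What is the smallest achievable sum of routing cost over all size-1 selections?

102

Open {W6}.
  Z1→W6 21, Z2→W6 17, Z3→W6 13, Z4→W6 28, Z5→W6 23  ⇒ total 102.
Compare {W5}: total 124.
Compare {W2}: total 143.
No size-1 selection does better; minimum is 102.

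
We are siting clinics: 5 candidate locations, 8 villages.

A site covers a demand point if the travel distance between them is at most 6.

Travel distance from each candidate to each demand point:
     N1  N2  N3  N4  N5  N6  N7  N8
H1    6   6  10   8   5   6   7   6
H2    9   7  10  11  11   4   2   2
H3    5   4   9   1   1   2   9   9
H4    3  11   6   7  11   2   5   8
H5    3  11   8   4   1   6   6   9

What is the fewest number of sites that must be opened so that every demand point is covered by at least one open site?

Coverage sets (demand points within 6 of each site):
  H1: {N1, N2, N5, N6, N8}
  H2: {N6, N7, N8}
  H3: {N1, N2, N4, N5, N6}
  H4: {N1, N3, N6, N7}
  H5: {N1, N4, N5, N6, N7}
No 2 sites suffice: every size-2 union leaves at least one demand point uncovered.
But {H1, H3, H4} covers everything, so the minimum is 3.

3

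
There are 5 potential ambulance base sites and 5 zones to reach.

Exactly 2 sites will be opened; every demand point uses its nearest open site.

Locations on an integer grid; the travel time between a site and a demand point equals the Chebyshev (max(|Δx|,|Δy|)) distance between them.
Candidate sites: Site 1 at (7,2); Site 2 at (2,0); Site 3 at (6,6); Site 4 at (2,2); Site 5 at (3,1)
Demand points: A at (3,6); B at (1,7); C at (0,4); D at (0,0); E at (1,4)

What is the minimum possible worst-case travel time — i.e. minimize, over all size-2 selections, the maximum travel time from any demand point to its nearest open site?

5

Open {Site 1, Site 4}.
  Farthest demand point is B at travel time 5 (to Site 4); all others are ≤ 5.
With {Site 2, Site 3} the worst case is 5.
With {Site 2, Site 4} the worst case is 5.
No size-2 selection achieves below 5.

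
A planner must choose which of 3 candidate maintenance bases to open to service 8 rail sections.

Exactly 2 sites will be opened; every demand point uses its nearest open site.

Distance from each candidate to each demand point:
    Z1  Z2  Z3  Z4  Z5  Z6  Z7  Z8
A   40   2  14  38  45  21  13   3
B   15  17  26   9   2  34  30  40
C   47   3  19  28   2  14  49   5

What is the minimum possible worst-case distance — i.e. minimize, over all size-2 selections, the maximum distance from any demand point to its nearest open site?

Open {A, B}.
  Farthest demand point is Z6 at distance 21 (to A); all others are ≤ 21.
With {B, C} the worst case is 30.
With {A, C} the worst case is 40.
No size-2 selection achieves below 21.

21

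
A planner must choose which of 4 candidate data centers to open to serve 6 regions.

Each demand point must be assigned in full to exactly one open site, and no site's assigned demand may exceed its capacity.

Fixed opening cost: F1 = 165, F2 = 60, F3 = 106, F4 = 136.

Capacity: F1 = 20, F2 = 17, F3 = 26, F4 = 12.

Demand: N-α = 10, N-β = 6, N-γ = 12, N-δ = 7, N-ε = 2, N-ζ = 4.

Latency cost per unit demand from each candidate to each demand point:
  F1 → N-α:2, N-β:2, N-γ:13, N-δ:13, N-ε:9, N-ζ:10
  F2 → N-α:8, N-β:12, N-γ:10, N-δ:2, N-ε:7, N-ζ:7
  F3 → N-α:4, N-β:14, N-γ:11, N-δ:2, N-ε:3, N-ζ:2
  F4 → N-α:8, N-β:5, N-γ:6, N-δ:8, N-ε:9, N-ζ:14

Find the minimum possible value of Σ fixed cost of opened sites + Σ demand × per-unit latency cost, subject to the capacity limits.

Open {F2, F3}; cheapest assignment that respects the capacities:
  F2 (cap 17, load 15): N-β, N-δ, N-ε — cost 6×12 + 7×2 + 2×7 = 100
  F3 (cap 26, load 26): N-α, N-γ, N-ζ — cost 10×4 + 12×11 + 4×2 = 180
  Shipping 280, fixed 166 → total 446.
  Any other capacity-feasible assignment to {F2, F3} ships for at least 280.
Compare {F1, F3}: its best feasible assignment gives total 463.
Compare {F1, F2, F3}: its best feasible assignment gives total 511.
Every other set of open sites that can feasibly serve all demand totals ≥ 463 even under its best assignment. Minimum: 446.

446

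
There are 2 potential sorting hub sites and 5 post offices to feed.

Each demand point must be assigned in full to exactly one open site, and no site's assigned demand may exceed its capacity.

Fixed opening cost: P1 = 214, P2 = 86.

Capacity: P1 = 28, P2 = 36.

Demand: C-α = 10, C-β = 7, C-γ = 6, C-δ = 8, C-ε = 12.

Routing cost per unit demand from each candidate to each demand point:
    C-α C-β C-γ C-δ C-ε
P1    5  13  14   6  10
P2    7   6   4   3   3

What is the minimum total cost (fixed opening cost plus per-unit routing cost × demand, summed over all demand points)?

Open {P1, P2}; cheapest assignment that respects the capacities:
  P1 (cap 28, load 10): C-α — cost 10×5 = 50
  P2 (cap 36, load 33): C-β, C-γ, C-δ, C-ε — cost 7×6 + 6×4 + 8×3 + 12×3 = 126
  Shipping 176, fixed 300 → total 476.
  Any other capacity-feasible assignment to {P1, P2} ships for at least 176.
Total demand is 43 and no other set of sites has combined capacity ≥ 43, so {P1, P2} is the only feasible choice of open sites. Minimum: 476.

476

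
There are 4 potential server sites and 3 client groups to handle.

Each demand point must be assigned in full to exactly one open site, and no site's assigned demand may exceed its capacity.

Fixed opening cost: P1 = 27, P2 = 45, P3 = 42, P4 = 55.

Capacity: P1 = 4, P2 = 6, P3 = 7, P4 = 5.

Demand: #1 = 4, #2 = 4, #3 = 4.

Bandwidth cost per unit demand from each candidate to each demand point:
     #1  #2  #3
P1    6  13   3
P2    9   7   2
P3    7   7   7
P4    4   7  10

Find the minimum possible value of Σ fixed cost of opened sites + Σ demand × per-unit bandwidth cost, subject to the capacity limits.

Open {P1, P2, P3}; cheapest assignment that respects the capacities:
  P1 (cap 4, load 4): #1 — cost 4×6 = 24
  P2 (cap 6, load 4): #3 — cost 4×2 = 8
  P3 (cap 7, load 4): #2 — cost 4×7 = 28
  Shipping 60, fixed 114 → total 174.
  Any other capacity-feasible assignment to {P1, P2, P3} ships for at least 60.
Compare {P1, P3, P4}: its best feasible assignment gives total 180.
Compare {P1, P2, P4}: its best feasible assignment gives total 183.
Every other set of open sites that can feasibly serve all demand totals ≥ 180 even under its best assignment. Minimum: 174.

174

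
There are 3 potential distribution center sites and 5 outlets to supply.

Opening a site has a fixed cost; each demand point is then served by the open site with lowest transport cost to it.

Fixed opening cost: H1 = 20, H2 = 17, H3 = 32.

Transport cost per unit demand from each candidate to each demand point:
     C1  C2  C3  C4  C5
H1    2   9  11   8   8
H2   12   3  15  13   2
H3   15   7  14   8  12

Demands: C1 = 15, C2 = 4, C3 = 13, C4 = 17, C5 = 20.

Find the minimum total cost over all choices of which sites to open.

Open {H1, H2}: assign each demand point to its cheapest open site.
  C1→H1 15×2=30, C2→H2 4×3=12, C3→H1 13×11=143, C4→H1 17×8=136, C5→H2 20×2=40
  transport cost 361, fixed 37 → total 398.
Compare {H1, H2, H3}: transport cost 361 + fixed 69 = 430.
Compare {H1}: transport cost 505 + fixed 20 = 525.
Compare {H1, H3}: transport cost 497 + fixed 52 = 549.
All other subsets cost ≥ 430. Minimum total cost: 398.

398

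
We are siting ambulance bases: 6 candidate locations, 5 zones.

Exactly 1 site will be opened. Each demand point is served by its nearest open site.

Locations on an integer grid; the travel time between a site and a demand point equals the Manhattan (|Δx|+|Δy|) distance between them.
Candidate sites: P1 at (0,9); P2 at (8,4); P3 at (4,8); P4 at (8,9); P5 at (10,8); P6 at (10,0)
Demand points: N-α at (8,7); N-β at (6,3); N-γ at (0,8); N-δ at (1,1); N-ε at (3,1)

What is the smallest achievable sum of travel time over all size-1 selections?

34

Open {P3}.
  N-α→P3 5, N-β→P3 7, N-γ→P3 4, N-δ→P3 10, N-ε→P3 8  ⇒ total 34.
Compare {P2}: total 36.
Compare {P1}: total 43.
No size-1 selection does better; minimum is 34.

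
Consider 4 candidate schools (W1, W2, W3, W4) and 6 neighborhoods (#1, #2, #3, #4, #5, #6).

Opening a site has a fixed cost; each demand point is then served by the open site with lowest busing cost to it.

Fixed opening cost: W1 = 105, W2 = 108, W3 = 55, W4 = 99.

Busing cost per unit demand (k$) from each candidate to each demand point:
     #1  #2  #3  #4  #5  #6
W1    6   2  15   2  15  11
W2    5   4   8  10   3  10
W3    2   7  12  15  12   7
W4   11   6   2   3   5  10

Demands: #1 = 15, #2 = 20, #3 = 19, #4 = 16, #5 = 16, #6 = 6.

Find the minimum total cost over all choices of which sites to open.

512

Open {W3, W4}: assign each demand point to its cheapest open site.
  #1→W3 15×2=30, #2→W4 20×6=120, #3→W4 19×2=38, #4→W4 16×3=48, #5→W4 16×5=80, #6→W3 6×7=42
  busing cost 358, fixed 154 → total 512.
Compare {W1, W3, W4}: busing cost 262 + fixed 259 = 521.
Compare {W1, W4}: busing cost 340 + fixed 204 = 544.
Compare {W2, W3, W4}: busing cost 286 + fixed 262 = 548.
All other subsets cost ≥ 521. Minimum total cost: 512.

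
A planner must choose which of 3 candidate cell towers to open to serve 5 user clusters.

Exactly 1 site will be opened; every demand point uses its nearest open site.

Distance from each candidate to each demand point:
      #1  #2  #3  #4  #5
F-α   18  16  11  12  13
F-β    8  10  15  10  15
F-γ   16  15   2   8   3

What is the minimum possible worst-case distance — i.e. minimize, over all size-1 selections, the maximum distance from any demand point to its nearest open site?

Open {F-β}.
  Farthest demand point is #3 at distance 15 (to F-β); all others are ≤ 15.
With {F-γ} the worst case is 16.
With {F-α} the worst case is 18.
No size-1 selection achieves below 15.

15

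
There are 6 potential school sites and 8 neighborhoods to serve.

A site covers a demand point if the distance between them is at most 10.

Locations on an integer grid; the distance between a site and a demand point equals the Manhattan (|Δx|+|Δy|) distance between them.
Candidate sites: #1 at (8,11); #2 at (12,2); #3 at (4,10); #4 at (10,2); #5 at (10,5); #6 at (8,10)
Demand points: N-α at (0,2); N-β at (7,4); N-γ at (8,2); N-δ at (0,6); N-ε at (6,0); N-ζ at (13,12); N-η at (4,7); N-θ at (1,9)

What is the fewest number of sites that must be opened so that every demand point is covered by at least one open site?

3

Coverage sets (demand points within 10 of each site):
  #1: {N-β, N-γ, N-ζ, N-η, N-θ}
  #2: {N-β, N-γ, N-ε}
  #3: {N-β, N-δ, N-η, N-θ}
  #4: {N-α, N-β, N-γ, N-ε}
  #5: {N-β, N-γ, N-ε, N-ζ, N-η}
  #6: {N-β, N-γ, N-ζ, N-η, N-θ}
No 2 sites suffice: every size-2 union leaves at least one demand point uncovered.
But {#1, #3, #4} covers everything, so the minimum is 3.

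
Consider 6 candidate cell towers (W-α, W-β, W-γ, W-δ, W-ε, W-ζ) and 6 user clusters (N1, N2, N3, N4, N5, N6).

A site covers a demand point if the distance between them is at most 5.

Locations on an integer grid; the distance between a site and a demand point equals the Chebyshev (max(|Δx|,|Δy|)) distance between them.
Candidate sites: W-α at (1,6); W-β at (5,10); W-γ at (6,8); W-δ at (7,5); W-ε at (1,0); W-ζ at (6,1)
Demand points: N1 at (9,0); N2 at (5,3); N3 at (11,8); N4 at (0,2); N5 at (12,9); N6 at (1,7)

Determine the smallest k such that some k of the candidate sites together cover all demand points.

Coverage sets (demand points within 5 of each site):
  W-α: {N2, N4, N6}
  W-β: {N6}
  W-γ: {N2, N3, N6}
  W-δ: {N1, N2, N3, N5}
  W-ε: {N2, N4}
  W-ζ: {N1, N2}
No single site covers all 6 demand points.
But {W-α, W-δ} covers everything, so the minimum is 2.

2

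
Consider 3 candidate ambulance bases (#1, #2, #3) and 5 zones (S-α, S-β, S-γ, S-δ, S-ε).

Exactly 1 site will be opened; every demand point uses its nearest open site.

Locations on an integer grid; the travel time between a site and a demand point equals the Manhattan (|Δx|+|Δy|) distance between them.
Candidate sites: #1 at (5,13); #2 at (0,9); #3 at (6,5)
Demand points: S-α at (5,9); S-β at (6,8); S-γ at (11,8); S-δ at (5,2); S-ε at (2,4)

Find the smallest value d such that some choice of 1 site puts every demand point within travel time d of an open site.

8

Open {#3}.
  Farthest demand point is S-γ at travel time 8 (to #3); all others are ≤ 8.
With {#1} the worst case is 12.
With {#2} the worst case is 12.
No size-1 selection achieves below 8.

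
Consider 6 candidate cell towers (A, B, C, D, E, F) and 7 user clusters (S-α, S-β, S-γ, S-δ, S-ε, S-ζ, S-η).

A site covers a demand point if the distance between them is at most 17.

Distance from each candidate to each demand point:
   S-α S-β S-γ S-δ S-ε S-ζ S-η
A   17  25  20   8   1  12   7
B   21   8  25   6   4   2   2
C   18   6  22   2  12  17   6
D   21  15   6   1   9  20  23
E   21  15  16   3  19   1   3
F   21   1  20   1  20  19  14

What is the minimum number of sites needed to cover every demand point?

2

Coverage sets (demand points within 17 of each site):
  A: {S-α, S-δ, S-ε, S-ζ, S-η}
  B: {S-β, S-δ, S-ε, S-ζ, S-η}
  C: {S-β, S-δ, S-ε, S-ζ, S-η}
  D: {S-β, S-γ, S-δ, S-ε}
  E: {S-β, S-γ, S-δ, S-ζ, S-η}
  F: {S-β, S-δ, S-η}
No single site covers all 7 demand points.
But {A, D} covers everything, so the minimum is 2.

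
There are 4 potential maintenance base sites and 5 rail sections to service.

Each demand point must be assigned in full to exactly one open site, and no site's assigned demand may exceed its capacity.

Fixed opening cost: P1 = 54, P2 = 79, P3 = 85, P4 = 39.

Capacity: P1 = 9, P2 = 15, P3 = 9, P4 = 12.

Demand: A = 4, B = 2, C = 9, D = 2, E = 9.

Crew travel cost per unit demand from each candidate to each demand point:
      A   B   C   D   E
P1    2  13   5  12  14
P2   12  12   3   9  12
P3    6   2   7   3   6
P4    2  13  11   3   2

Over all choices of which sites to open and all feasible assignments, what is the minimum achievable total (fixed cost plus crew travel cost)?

Open {P2, P4}; cheapest assignment that respects the capacities:
  P2 (cap 15, load 15): A, B, C — cost 4×12 + 2×12 + 9×3 = 99
  P4 (cap 12, load 11): D, E — cost 2×3 + 9×2 = 24
  Shipping 123, fixed 118 → total 241.
  Any other capacity-feasible assignment to {P2, P4} ships for at least 123.
Compare {P1, P2, P4}: its best feasible assignment gives total 255.
Compare {P1, P3, P4}: its best feasible assignment gives total 275.
Every other set of open sites that can feasibly serve all demand totals ≥ 255 even under its best assignment. Minimum: 241.

241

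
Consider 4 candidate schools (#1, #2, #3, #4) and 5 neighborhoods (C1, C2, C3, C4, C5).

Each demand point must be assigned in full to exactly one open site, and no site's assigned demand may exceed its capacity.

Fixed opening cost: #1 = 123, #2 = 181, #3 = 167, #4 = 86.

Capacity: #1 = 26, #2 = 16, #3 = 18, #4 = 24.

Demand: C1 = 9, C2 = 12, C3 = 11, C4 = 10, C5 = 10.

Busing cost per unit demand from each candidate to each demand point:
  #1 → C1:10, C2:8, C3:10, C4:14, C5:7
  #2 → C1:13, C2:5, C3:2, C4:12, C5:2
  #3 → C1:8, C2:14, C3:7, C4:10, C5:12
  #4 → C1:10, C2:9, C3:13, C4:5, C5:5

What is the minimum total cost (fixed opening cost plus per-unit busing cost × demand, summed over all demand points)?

698

Open {#1, #2, #4}; cheapest assignment that respects the capacities:
  #1 (cap 26, load 21): C1, C2 — cost 9×10 + 12×8 = 186
  #2 (cap 16, load 11): C3 — cost 11×2 = 22
  #4 (cap 24, load 20): C4, C5 — cost 10×5 + 10×5 = 100
  Shipping 308, fixed 390 → total 698.
  Any other capacity-feasible assignment to {#1, #2, #4} ships for at least 308.
Compare {#1, #3, #4}: its best feasible assignment gives total 739.
Compare {#1, #2, #3, #4}: its best feasible assignment gives total 847.
Every other set of open sites that can feasibly serve all demand totals ≥ 739 even under its best assignment. Minimum: 698.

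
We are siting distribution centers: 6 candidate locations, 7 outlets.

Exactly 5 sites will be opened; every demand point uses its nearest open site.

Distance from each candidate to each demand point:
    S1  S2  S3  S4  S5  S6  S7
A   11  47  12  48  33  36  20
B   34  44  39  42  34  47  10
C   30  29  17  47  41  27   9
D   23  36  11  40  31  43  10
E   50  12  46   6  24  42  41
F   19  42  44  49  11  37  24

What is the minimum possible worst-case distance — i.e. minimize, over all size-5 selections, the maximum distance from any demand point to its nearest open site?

Open {A, B, C, D, E}.
  Farthest demand point is S6 at distance 27 (to C); all others are ≤ 27.
With {A, B, C, E, F} the worst case is 27.
With {A, C, D, E, F} the worst case is 27.
No size-5 selection achieves below 27.

27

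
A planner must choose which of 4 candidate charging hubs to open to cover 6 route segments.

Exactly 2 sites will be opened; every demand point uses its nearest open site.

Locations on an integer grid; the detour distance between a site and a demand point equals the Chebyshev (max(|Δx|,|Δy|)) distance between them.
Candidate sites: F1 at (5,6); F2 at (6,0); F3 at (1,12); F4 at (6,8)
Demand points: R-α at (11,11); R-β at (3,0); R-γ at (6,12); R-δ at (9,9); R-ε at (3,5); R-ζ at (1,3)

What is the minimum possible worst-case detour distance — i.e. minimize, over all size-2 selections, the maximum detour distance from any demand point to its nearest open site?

5

Open {F2, F4}.
  Farthest demand point is R-α at detour distance 5 (to F4); all others are ≤ 5.
With {F1, F2} the worst case is 6.
With {F1, F3} the worst case is 6.
No size-2 selection achieves below 5.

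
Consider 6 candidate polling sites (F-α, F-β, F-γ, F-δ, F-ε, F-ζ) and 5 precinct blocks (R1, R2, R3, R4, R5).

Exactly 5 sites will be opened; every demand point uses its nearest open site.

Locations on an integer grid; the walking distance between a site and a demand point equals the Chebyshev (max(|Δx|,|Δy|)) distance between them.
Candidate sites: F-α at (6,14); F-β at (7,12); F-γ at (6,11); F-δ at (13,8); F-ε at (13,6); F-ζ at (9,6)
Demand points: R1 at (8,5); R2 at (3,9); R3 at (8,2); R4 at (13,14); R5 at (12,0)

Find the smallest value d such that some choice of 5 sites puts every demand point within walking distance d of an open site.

6

Open {F-α, F-β, F-γ, F-δ, F-ε}.
  Farthest demand point is R4 at walking distance 6 (to F-β); all others are ≤ 6.
With {F-α, F-β, F-γ, F-δ, F-ζ} the worst case is 6.
With {F-α, F-β, F-γ, F-ε, F-ζ} the worst case is 6.
No size-5 selection achieves below 6.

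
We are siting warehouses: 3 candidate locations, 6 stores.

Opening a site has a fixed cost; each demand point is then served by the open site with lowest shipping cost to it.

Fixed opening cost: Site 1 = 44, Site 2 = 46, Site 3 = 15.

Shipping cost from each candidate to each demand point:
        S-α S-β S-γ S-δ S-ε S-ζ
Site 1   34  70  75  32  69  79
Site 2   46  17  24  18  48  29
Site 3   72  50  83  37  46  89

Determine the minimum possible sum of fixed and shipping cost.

228

Open {Site 2}: assign each demand point to its cheapest open site.
  S-α→Site 2 46, S-β→Site 2 17, S-γ→Site 2 24, S-δ→Site 2 18, S-ε→Site 2 48, S-ζ→Site 2 29
  shipping cost 182, fixed 46 → total 228.
Compare {Site 2, Site 3}: shipping cost 180 + fixed 61 = 241.
Compare {Site 1, Site 2}: shipping cost 170 + fixed 90 = 260.
Compare {Site 1, Site 2, Site 3}: shipping cost 168 + fixed 105 = 273.
All other subsets cost ≥ 241. Minimum total cost: 228.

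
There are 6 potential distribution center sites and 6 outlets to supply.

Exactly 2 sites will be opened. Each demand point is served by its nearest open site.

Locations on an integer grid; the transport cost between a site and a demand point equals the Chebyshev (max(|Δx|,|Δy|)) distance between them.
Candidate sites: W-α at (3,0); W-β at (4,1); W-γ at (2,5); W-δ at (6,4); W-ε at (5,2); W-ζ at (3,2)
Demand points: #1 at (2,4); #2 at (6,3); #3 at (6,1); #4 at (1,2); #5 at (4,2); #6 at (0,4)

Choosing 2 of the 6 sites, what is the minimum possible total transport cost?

Open {W-γ, W-ε}.
  #1→W-γ 1, #2→W-ε 1, #3→W-ε 1, #4→W-γ 3, #5→W-ε 1, #6→W-γ 2  ⇒ total 9.
Compare {W-ε, W-ζ}: total 10.
Compare {W-β, W-γ}: total 11.
No size-2 selection does better; minimum is 9.

9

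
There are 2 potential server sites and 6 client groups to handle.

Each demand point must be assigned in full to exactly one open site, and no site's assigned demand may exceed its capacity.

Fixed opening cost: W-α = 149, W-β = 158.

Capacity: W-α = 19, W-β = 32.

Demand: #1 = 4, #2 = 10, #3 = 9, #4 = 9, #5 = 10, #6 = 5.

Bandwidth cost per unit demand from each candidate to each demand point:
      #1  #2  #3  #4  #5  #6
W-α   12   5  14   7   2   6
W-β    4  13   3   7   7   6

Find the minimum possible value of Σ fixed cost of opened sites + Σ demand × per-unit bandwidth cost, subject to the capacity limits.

Open {W-α, W-β}; cheapest assignment that respects the capacities:
  W-α (cap 19, load 19): #2, #4 — cost 10×5 + 9×7 = 113
  W-β (cap 32, load 28): #1, #3, #5, #6 — cost 4×4 + 9×3 + 10×7 + 5×6 = 143
  Shipping 256, fixed 307 → total 563.
  Any other capacity-feasible assignment to {W-α, W-β} ships for at least 256.
Total demand is 47 and no other set of sites has combined capacity ≥ 47, so {W-α, W-β} is the only feasible choice of open sites. Minimum: 563.

563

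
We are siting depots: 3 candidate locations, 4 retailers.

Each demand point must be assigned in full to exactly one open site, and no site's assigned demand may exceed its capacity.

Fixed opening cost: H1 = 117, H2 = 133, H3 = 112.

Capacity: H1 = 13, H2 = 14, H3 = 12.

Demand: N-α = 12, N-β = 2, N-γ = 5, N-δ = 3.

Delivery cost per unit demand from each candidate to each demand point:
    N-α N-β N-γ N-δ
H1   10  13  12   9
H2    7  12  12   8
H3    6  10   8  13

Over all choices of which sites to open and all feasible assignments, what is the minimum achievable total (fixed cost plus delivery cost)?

Open {H1, H3}; cheapest assignment that respects the capacities:
  H1 (cap 13, load 10): N-β, N-γ, N-δ — cost 2×13 + 5×12 + 3×9 = 113
  H3 (cap 12, load 12): N-α — cost 12×6 = 72
  Shipping 185, fixed 229 → total 414.
  Any other capacity-feasible assignment to {H1, H3} ships for at least 185.
Compare {H2, H3}: its best feasible assignment gives total 425.
Compare {H1, H2}: its best feasible assignment gives total 445.
Every other set of open sites that can feasibly serve all demand totals ≥ 425 even under its best assignment. Minimum: 414.

414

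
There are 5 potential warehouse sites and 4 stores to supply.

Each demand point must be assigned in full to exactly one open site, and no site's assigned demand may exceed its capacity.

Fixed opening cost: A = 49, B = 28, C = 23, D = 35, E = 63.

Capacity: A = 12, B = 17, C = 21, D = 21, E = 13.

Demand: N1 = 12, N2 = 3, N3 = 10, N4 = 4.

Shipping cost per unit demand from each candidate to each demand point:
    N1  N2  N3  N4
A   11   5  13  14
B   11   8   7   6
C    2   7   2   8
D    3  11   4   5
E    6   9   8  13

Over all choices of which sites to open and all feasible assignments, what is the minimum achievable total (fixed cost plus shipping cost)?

Open {C, D}; cheapest assignment that respects the capacities:
  C (cap 21, load 13): N2, N3 — cost 3×7 + 10×2 = 41
  D (cap 21, load 16): N1, N4 — cost 12×3 + 4×5 = 56
  Shipping 97, fixed 58 → total 155.
  Any other capacity-feasible assignment to {C, D} ships for at least 97.
Compare {B, C, D}: its best feasible assignment gives total 183.
Compare {B, C}: its best feasible assignment gives total 190.
Every other set of open sites that can feasibly serve all demand totals ≥ 183 even under its best assignment. Minimum: 155.

155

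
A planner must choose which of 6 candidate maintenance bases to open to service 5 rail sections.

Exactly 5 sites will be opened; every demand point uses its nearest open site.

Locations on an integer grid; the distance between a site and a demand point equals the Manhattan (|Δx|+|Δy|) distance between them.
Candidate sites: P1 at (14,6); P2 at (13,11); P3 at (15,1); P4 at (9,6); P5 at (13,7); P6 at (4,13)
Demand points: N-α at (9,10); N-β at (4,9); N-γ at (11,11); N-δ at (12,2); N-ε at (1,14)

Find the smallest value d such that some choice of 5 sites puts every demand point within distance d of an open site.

4

Open {P1, P2, P3, P4, P6}.
  Farthest demand point is N-α at distance 4 (to P4); all others are ≤ 4.
With {P2, P3, P4, P5, P6} the worst case is 4.
With {P1, P2, P3, P5, P6} the worst case is 5.
No size-5 selection achieves below 4.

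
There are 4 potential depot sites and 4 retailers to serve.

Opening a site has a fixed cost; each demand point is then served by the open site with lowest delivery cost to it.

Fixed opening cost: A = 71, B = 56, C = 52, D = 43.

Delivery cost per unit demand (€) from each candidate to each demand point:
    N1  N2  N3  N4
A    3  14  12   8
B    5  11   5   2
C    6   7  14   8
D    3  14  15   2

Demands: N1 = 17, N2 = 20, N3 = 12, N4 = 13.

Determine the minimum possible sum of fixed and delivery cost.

Open {B, C}: assign each demand point to its cheapest open site.
  N1→B 17×5=85, N2→C 20×7=140, N3→B 12×5=60, N4→B 13×2=26
  delivery cost 311, fixed 108 → total 419.
Compare {B, C, D}: delivery cost 277 + fixed 151 = 428.
Compare {B}: delivery cost 391 + fixed 56 = 447.
Compare {B, D}: delivery cost 357 + fixed 99 = 456.
All other subsets cost ≥ 428. Minimum total cost: 419.

419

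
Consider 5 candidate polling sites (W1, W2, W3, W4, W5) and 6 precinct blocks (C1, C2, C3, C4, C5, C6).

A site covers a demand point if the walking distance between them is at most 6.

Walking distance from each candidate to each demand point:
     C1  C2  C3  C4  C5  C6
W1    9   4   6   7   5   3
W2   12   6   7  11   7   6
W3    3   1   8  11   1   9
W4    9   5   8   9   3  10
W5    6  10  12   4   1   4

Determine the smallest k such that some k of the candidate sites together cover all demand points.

2

Coverage sets (demand points within 6 of each site):
  W1: {C2, C3, C5, C6}
  W2: {C2, C6}
  W3: {C1, C2, C5}
  W4: {C2, C5}
  W5: {C1, C4, C5, C6}
No single site covers all 6 demand points.
But {W1, W5} covers everything, so the minimum is 2.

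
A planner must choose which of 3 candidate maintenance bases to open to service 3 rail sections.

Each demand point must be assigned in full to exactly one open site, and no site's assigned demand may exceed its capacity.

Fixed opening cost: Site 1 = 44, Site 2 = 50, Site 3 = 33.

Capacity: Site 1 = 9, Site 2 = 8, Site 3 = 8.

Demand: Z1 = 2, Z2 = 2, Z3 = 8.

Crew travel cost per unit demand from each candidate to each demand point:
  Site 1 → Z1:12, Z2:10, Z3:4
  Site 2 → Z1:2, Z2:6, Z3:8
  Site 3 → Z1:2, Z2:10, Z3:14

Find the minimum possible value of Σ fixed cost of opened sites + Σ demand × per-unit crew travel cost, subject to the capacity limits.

Open {Site 1, Site 3}; cheapest assignment that respects the capacities:
  Site 1 (cap 9, load 8): Z3 — cost 8×4 = 32
  Site 3 (cap 8, load 4): Z1, Z2 — cost 2×2 + 2×10 = 24
  Shipping 56, fixed 77 → total 133.
  Any other capacity-feasible assignment to {Site 1, Site 3} ships for at least 56.
Compare {Site 1, Site 2}: its best feasible assignment gives total 142.
Compare {Site 2, Site 3}: its best feasible assignment gives total 171.
Every other set of open sites that can feasibly serve all demand totals ≥ 142 even under its best assignment. Minimum: 133.

133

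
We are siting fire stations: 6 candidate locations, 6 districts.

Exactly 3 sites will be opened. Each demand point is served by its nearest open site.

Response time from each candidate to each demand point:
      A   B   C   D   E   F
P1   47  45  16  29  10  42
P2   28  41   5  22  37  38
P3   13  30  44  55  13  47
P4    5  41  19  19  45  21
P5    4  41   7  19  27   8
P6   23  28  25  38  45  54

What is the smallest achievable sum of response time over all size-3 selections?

Open {P1, P5, P6}.
  A→P5 4, B→P6 28, C→P5 7, D→P5 19, E→P1 10, F→P5 8  ⇒ total 76.
Compare {P1, P3, P5}: total 78.
Compare {P2, P3, P5}: total 79.
No size-3 selection does better; minimum is 76.

76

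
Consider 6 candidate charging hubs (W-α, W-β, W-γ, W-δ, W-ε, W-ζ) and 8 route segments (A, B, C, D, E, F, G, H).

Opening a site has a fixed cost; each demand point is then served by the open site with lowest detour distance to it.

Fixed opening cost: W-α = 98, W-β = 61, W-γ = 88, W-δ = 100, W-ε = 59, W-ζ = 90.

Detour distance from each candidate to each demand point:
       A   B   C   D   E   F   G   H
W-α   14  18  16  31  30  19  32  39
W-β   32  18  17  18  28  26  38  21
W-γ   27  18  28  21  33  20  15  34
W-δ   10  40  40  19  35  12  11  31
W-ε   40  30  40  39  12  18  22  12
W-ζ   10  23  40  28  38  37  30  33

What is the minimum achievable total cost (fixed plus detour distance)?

Open {W-β}: assign each demand point to its cheapest open site.
  A→W-β 32, B→W-β 18, C→W-β 17, D→W-β 18, E→W-β 28, F→W-β 26, G→W-β 38, H→W-β 21
  detour distance 198, fixed 61 → total 259.
Compare {W-β, W-ε}: detour distance 149 + fixed 120 = 269.
Compare {W-ε}: detour distance 213 + fixed 59 = 272.
Compare {W-γ}: detour distance 196 + fixed 88 = 284.
All other subsets cost ≥ 269. Minimum total cost: 259.

259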